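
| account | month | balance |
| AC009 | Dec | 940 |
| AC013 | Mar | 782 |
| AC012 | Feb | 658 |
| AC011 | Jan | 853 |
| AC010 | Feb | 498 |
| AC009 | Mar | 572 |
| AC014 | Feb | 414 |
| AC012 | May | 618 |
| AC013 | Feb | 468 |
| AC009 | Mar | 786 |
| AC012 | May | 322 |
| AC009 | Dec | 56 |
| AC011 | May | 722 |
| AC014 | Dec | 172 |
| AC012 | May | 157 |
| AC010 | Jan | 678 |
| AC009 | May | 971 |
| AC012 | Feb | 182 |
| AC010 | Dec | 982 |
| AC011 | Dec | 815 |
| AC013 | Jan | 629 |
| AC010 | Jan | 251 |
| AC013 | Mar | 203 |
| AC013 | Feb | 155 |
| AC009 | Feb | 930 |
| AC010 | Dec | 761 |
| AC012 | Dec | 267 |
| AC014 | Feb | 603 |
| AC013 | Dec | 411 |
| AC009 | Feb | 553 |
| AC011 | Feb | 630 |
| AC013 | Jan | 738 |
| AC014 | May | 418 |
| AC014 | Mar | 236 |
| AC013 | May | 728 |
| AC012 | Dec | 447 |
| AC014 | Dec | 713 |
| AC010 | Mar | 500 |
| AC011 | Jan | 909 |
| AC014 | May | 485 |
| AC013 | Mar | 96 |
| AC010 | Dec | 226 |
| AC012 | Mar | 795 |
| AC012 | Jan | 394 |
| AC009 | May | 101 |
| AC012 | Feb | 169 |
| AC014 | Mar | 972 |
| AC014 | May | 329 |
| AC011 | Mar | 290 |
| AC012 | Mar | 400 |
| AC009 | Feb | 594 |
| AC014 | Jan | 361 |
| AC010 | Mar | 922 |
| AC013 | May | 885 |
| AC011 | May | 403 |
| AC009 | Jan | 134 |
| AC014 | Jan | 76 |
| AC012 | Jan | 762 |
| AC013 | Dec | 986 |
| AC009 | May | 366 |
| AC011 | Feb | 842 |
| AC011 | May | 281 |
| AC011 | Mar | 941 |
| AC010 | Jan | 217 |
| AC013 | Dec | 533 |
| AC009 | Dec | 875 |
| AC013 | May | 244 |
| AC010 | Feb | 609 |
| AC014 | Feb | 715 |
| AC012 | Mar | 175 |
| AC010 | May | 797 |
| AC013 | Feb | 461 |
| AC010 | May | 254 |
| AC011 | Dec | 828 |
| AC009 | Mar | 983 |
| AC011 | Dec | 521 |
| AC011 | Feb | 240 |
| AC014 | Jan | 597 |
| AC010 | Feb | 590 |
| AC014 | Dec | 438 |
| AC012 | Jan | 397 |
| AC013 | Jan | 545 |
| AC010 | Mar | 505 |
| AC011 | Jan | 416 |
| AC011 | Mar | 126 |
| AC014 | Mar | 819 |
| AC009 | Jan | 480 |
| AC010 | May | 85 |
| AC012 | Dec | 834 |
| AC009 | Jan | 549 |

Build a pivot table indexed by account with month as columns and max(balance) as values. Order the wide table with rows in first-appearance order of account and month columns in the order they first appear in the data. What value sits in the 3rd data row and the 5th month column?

618

With rows in first-appearance order of account, row 3 is account=AC012. month columns in first-appearance order: Dec, Mar, Feb, Jan, May; column 5 is May.
Long rows with account=AC012, month=May: max(618, 322, 157) = 618.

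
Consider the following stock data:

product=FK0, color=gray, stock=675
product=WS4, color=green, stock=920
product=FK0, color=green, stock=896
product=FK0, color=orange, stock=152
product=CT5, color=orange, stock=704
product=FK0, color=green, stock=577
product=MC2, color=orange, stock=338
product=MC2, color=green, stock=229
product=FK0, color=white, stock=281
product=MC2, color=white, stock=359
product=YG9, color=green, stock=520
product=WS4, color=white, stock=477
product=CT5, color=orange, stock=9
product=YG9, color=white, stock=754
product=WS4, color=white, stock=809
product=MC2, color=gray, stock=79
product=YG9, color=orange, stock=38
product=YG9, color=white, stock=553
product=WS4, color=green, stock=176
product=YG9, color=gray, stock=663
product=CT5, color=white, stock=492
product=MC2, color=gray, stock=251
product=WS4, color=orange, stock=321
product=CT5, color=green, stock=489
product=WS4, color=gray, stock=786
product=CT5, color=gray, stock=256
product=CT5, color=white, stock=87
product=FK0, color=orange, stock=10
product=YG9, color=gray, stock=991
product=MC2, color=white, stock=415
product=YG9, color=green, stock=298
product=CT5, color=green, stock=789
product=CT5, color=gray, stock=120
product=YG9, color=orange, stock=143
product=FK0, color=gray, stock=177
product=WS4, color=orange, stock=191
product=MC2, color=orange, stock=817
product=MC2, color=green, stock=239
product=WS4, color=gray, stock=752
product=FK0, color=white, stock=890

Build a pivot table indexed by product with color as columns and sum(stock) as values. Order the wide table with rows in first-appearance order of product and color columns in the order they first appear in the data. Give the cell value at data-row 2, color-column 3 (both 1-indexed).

512

With rows in first-appearance order of product, row 2 is product=WS4. color columns in first-appearance order: gray, green, orange, white; column 3 is orange.
Long rows with product=WS4, color=orange: 321 + 191 = 512.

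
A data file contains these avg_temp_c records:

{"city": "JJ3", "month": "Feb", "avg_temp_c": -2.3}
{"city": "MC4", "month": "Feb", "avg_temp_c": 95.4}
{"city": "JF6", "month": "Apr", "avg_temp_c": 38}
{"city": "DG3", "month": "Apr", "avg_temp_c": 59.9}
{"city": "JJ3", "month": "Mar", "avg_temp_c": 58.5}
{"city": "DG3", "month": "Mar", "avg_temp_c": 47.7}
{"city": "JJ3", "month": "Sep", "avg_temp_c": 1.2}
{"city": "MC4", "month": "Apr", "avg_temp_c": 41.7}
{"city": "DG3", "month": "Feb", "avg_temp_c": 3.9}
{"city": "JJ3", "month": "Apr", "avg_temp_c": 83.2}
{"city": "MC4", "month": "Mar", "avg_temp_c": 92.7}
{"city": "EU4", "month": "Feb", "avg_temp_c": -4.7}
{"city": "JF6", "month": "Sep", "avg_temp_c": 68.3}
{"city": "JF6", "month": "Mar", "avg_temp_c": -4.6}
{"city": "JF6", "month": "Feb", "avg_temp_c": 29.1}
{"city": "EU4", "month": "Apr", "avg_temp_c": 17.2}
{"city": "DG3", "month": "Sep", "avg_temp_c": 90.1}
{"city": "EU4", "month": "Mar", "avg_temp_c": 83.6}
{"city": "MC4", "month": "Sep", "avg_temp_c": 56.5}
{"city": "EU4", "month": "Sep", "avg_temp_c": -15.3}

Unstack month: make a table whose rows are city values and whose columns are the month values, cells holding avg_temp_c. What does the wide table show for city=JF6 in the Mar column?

Wide layout: rows indexed by city, columns are the 4 distinct month values (Feb, Apr, Mar, Sep).
Cell (city=JF6, month=Mar) draws from the long row where city=JF6 and month=Mar, which has avg_temp_c=-4.6.

-4.6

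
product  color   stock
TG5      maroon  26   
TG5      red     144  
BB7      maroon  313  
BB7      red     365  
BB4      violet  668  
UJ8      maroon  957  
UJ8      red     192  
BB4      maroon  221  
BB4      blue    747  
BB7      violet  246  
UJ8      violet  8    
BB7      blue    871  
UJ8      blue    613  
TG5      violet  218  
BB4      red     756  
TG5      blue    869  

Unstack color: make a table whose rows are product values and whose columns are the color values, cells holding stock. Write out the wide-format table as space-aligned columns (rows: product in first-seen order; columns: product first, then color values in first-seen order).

Columns: product plus the 4 distinct color values (maroon, red, violet, blue).
For example, row TG5 column maroon takes stock=26 from the long row (TG5, maroon).

product  maroon  red  violet  blue
TG5      26      144  218     869 
BB7      313     365  246     871 
BB4      221     756  668     747 
UJ8      957     192  8       613 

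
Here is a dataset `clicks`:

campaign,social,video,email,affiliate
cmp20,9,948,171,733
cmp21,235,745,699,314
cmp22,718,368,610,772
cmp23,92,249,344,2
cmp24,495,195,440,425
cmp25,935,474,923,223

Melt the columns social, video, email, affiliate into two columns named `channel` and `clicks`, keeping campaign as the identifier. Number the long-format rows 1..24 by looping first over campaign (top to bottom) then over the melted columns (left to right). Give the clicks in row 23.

923

24 rows total (6 × 4). Row 23: index ⌊(23-1)/4⌋ = 5 into campaign → cmp25; (23-1) mod 4 = 2 into the melted columns → email.
So row 23 is (cmp25, email, 923); clicks = 923.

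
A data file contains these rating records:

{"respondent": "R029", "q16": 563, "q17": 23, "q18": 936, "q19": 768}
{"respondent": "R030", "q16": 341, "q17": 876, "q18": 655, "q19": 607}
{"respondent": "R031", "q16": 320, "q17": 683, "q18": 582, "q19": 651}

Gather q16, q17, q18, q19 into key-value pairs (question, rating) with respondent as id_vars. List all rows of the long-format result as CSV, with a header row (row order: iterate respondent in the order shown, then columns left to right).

Each (respondent, column) pair becomes one row: 3 × 4 = 12 rows.
For example, (R029, q16) → rating=563.

respondent,question,rating
R029,q16,563
R029,q17,23
R029,q18,936
R029,q19,768
R030,q16,341
R030,q17,876
R030,q18,655
R030,q19,607
R031,q16,320
R031,q17,683
R031,q18,582
R031,q19,651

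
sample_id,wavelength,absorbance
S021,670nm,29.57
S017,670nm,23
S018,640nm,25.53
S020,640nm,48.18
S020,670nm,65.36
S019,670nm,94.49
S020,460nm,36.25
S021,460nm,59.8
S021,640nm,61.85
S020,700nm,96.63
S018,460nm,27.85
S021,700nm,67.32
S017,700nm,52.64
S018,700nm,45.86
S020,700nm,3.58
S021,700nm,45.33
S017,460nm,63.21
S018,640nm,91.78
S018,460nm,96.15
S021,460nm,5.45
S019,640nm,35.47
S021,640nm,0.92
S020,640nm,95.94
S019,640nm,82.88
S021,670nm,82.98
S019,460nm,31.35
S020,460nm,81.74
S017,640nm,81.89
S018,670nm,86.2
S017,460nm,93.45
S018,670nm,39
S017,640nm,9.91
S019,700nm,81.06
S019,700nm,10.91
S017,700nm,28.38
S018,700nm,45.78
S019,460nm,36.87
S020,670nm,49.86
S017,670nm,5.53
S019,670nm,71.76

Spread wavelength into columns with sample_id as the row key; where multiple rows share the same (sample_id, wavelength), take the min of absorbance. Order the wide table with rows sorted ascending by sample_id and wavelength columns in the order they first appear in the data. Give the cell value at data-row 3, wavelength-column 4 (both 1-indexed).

10.91

With rows sorted ascending by sample_id, row 3 is sample_id=S019. wavelength columns in first-appearance order: 670nm, 640nm, 460nm, 700nm; column 4 is 700nm.
Long rows with sample_id=S019, wavelength=700nm: min(81.06, 10.91) = 10.91.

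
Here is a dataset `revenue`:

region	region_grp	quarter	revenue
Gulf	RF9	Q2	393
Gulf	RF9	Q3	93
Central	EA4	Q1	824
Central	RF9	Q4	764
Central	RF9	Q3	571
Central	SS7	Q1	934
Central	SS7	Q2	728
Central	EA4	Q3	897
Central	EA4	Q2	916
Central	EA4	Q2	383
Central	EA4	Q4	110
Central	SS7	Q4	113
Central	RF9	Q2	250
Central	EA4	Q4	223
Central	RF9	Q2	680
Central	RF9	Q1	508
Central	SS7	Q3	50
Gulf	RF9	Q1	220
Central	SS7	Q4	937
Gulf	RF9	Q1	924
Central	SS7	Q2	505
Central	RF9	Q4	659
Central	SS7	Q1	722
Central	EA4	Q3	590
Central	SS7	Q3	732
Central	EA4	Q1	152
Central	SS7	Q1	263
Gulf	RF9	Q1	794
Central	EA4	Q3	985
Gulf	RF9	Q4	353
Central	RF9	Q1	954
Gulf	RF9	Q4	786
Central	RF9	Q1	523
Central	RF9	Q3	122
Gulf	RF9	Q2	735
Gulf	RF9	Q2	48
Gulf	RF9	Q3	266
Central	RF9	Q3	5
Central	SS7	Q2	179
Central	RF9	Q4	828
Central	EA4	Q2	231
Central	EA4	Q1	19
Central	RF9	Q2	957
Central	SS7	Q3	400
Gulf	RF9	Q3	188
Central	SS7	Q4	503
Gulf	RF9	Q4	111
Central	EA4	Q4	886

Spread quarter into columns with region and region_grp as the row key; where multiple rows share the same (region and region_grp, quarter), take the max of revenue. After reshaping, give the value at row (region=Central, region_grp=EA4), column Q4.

886

Rows with region=Central, region_grp=EA4 and quarter=Q4: revenue values are 110, 223, 886.
max(110, 223, 886) = 886.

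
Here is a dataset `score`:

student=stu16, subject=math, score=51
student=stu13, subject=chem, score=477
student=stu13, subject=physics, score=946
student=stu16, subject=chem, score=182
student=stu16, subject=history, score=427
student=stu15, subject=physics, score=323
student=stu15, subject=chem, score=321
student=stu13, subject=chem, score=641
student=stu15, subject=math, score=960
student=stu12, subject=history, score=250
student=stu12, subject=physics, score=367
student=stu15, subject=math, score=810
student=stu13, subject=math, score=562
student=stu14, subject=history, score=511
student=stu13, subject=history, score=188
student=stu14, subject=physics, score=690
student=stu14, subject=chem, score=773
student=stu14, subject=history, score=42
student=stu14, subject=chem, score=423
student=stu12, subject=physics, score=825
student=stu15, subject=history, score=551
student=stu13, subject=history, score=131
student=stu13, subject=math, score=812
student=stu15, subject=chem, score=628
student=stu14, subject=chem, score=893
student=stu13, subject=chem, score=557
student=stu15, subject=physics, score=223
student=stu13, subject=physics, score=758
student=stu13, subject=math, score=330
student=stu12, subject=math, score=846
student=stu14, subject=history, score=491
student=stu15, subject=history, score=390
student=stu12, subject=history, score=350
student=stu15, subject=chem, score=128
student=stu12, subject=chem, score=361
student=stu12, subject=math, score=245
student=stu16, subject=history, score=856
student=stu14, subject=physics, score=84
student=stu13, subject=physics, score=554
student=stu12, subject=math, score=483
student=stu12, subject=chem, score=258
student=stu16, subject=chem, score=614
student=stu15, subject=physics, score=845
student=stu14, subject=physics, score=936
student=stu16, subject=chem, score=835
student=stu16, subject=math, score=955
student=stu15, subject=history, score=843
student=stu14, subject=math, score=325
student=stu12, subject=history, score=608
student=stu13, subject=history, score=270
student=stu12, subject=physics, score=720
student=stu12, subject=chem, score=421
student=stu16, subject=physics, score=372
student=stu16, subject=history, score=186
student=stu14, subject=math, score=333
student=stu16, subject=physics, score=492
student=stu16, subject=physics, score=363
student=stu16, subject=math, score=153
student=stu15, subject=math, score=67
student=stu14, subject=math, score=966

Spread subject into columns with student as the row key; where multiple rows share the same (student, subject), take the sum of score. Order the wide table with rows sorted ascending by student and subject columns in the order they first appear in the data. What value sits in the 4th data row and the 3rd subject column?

1391

With rows sorted ascending by student, row 4 is student=stu15. subject columns in first-appearance order: math, chem, physics, history; column 3 is physics.
Long rows with student=stu15, subject=physics: 323 + 223 + 845 = 1391.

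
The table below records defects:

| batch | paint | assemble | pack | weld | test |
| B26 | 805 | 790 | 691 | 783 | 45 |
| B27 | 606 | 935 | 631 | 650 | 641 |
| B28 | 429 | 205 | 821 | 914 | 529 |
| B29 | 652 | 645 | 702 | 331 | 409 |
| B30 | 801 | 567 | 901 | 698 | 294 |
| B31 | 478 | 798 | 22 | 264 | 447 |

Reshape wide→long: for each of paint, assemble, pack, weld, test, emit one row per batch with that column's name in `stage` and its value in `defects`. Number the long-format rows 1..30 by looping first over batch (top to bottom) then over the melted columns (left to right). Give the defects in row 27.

798

30 rows total (6 × 5). Row 27: index ⌊(27-1)/5⌋ = 5 into batch → B31; (27-1) mod 5 = 1 into the melted columns → assemble.
So row 27 is (B31, assemble, 798); defects = 798.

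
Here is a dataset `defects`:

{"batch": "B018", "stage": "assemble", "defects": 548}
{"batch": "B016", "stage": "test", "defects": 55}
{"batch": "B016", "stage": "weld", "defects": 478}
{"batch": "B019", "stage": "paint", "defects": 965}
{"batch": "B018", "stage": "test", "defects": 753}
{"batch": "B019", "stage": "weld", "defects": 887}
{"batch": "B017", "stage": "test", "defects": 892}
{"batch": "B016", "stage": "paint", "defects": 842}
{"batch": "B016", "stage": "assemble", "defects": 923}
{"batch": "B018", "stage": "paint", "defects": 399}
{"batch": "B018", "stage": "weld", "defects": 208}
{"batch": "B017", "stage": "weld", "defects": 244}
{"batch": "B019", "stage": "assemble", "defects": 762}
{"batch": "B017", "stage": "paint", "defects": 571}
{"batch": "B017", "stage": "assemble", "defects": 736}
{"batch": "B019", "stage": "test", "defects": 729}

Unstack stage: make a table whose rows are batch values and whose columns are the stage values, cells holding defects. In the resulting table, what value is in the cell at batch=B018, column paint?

Wide layout: rows indexed by batch, columns are the 4 distinct stage values (assemble, test, weld, paint).
Cell (batch=B018, stage=paint) draws from the long row where batch=B018 and stage=paint, which has defects=399.

399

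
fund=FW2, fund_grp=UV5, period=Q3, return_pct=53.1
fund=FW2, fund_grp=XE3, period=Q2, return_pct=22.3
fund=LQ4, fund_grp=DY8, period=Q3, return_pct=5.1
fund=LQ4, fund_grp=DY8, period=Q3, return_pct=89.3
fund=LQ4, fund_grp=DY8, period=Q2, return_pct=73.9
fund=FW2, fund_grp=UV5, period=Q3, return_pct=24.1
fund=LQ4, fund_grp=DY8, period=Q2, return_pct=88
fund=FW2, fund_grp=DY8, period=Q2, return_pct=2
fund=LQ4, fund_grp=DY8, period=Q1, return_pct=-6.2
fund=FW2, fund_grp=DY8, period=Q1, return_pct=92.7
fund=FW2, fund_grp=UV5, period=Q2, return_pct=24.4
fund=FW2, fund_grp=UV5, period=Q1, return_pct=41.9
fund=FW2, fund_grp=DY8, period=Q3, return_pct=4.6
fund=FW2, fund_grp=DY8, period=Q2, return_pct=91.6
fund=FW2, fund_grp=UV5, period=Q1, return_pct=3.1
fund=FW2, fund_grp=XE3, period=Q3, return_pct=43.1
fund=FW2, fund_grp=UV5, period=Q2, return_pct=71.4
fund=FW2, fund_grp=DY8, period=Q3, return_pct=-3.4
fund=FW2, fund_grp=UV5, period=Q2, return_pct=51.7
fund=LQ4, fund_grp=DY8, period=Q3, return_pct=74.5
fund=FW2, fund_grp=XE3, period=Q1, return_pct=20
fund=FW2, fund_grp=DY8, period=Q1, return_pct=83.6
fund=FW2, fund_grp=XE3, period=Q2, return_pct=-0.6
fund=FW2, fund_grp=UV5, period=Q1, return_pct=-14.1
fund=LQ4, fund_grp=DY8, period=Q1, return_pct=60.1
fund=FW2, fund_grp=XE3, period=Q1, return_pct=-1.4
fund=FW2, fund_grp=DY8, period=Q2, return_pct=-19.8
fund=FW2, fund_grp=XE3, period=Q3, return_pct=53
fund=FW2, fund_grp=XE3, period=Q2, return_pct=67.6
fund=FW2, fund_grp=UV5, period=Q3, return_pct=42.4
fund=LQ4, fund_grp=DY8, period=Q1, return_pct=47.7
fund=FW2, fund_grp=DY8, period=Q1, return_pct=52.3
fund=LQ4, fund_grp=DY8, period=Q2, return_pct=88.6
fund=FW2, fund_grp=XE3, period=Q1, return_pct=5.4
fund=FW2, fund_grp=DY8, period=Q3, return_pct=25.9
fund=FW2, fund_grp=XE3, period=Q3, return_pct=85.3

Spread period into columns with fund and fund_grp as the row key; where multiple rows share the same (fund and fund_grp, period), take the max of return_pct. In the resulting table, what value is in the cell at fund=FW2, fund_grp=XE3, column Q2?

67.6

Rows with fund=FW2, fund_grp=XE3 and period=Q2: return_pct values are 22.3, -0.6, 67.6.
max(22.3, -0.6, 67.6) = 67.6.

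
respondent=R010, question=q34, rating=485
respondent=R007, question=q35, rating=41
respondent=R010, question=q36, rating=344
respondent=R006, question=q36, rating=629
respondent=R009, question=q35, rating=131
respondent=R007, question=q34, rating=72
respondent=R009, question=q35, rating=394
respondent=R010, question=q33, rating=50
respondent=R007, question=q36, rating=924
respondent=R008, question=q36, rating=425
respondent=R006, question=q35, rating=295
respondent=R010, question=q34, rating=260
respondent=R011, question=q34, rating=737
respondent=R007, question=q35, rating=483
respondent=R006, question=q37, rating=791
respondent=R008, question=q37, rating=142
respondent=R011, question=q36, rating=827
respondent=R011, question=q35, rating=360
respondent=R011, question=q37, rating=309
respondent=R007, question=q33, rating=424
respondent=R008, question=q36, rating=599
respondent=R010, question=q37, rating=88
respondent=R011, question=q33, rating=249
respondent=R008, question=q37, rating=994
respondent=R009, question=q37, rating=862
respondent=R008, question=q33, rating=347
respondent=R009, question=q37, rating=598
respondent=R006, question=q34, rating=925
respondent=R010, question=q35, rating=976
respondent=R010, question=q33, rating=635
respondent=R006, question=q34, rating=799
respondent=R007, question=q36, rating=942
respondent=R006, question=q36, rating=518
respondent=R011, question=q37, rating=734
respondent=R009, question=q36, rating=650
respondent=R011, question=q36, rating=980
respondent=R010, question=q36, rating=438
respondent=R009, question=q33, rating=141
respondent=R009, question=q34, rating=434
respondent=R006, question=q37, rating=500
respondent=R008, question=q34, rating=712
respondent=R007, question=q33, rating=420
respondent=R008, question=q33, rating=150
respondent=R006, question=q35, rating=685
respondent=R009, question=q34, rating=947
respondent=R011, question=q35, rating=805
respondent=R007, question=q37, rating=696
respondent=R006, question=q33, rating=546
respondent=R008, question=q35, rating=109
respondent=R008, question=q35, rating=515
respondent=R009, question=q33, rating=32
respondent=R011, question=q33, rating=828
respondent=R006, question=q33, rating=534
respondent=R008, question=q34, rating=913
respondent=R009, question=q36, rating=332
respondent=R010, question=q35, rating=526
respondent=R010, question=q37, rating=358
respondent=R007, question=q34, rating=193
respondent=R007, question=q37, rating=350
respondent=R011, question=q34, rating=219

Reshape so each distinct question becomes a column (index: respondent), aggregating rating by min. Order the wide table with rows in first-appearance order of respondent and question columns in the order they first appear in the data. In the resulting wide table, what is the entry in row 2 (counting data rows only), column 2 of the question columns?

41

With rows in first-appearance order of respondent, row 2 is respondent=R007. question columns in first-appearance order: q34, q35, q36, q33, q37; column 2 is q35.
Long rows with respondent=R007, question=q35: min(41, 483) = 41.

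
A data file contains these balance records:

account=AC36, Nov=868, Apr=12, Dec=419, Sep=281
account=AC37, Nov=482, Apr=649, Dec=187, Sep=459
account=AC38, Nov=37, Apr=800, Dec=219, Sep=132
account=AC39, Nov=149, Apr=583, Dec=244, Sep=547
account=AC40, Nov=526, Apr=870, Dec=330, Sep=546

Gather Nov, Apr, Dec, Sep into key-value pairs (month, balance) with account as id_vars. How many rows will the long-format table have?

20

5 account values × 4 melted columns = 20 rows.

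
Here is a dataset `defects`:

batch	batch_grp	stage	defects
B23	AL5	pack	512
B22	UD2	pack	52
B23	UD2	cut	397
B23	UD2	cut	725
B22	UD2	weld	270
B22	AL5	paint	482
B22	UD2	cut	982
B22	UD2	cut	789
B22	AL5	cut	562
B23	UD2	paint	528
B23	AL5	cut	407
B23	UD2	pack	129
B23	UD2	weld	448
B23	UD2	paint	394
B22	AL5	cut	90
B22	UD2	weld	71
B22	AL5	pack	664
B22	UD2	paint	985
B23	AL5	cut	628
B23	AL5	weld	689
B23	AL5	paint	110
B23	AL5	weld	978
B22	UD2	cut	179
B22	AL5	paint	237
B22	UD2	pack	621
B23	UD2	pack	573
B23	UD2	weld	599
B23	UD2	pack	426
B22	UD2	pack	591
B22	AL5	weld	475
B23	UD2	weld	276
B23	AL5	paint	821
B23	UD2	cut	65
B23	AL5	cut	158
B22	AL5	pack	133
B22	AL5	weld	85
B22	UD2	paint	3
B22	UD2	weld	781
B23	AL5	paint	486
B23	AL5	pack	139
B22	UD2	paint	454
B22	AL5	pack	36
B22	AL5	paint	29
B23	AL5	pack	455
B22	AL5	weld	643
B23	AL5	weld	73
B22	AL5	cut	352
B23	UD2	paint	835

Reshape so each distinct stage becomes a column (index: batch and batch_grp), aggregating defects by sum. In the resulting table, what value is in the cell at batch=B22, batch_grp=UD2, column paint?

1442

Rows with batch=B22, batch_grp=UD2 and stage=paint: defects values are 985, 3, 454.
985 + 3 + 454 = 1442.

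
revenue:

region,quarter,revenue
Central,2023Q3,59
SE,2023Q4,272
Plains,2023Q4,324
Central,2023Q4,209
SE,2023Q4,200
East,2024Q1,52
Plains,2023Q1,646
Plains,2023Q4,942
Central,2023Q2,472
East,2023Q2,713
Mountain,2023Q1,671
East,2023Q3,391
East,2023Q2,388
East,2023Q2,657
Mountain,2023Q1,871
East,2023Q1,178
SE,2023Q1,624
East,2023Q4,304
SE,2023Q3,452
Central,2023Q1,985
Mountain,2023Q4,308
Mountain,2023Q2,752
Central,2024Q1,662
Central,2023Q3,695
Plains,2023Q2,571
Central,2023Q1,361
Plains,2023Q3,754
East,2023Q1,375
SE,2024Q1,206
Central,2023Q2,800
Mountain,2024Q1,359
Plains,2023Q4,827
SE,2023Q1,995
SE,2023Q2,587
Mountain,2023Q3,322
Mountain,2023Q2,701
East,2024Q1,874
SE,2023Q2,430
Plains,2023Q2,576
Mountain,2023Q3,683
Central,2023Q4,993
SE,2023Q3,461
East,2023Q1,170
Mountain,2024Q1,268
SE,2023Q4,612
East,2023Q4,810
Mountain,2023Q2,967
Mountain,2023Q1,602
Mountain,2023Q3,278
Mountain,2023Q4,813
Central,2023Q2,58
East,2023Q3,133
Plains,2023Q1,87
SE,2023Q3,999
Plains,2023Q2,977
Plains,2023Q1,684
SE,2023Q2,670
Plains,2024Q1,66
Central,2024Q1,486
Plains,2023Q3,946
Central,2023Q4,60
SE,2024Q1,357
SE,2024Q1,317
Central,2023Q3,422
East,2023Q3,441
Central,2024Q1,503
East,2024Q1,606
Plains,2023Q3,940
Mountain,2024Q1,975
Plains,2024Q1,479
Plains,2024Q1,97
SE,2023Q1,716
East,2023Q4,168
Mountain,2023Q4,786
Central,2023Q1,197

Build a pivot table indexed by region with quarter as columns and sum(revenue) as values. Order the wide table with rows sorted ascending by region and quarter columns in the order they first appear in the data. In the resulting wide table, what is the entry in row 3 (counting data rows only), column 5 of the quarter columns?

With rows sorted ascending by region, row 3 is region=Mountain. quarter columns in first-appearance order: 2023Q3, 2023Q4, 2024Q1, 2023Q1, 2023Q2; column 5 is 2023Q2.
Long rows with region=Mountain, quarter=2023Q2: 752 + 701 + 967 = 2420.

2420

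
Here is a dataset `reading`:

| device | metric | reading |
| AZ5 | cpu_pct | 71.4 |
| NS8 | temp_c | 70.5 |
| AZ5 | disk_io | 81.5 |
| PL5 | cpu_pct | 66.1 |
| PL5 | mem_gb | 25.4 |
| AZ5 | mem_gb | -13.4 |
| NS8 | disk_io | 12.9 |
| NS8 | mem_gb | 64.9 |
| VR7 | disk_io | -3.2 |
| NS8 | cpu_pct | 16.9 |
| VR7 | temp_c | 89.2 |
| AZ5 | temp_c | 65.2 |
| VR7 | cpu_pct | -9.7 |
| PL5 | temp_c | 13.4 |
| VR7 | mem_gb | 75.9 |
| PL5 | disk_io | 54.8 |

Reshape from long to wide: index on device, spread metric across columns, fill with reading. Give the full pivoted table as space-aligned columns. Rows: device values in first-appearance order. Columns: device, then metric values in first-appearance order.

Columns: device plus the 4 distinct metric values (cpu_pct, temp_c, disk_io, mem_gb).
For example, row AZ5 column cpu_pct takes reading=71.4 from the long row (AZ5, cpu_pct).

device  cpu_pct  temp_c  disk_io  mem_gb
AZ5     71.4     65.2    81.5     -13.4 
NS8     16.9     70.5    12.9     64.9  
PL5     66.1     13.4    54.8     25.4  
VR7     -9.7     89.2    -3.2     75.9  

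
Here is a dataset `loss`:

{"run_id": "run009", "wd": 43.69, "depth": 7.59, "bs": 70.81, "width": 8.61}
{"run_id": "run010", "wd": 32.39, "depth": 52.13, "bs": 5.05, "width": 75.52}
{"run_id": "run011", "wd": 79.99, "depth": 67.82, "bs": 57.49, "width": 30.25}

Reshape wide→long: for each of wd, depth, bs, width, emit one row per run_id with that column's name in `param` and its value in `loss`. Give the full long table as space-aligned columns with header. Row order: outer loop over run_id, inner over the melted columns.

run_id  param  loss 
run009  wd     43.69
run009  depth  7.59 
run009  bs     70.81
run009  width  8.61 
run010  wd     32.39
run010  depth  52.13
run010  bs     5.05 
run010  width  75.52
run011  wd     79.99
run011  depth  67.82
run011  bs     57.49
run011  width  30.25

Each (run_id, column) pair becomes one row: 3 × 4 = 12 rows.
For example, (run009, wd) → loss=43.69.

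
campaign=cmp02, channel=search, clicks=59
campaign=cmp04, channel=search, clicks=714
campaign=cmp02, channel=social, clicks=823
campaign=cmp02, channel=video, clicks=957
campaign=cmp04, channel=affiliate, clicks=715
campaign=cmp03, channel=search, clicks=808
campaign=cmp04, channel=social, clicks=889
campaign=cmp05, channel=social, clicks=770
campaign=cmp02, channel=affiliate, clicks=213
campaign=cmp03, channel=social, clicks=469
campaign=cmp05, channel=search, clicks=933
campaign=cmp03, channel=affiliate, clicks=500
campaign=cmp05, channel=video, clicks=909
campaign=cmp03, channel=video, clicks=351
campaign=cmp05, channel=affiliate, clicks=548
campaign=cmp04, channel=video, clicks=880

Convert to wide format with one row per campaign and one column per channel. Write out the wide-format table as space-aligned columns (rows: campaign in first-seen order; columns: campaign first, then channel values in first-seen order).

Columns: campaign plus the 4 distinct channel values (search, social, video, affiliate).
For example, row cmp02 column search takes clicks=59 from the long row (cmp02, search).

campaign  search  social  video  affiliate
cmp02     59      823     957    213      
cmp04     714     889     880    715      
cmp03     808     469     351    500      
cmp05     933     770     909    548      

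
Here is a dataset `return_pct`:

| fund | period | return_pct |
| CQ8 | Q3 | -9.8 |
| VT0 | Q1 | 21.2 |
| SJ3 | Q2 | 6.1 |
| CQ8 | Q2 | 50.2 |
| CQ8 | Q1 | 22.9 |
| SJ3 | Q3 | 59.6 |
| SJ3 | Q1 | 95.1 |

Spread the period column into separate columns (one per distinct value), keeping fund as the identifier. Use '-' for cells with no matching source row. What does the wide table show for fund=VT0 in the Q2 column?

No long-format row has fund=VT0 and period=Q2, so the cell is -.

-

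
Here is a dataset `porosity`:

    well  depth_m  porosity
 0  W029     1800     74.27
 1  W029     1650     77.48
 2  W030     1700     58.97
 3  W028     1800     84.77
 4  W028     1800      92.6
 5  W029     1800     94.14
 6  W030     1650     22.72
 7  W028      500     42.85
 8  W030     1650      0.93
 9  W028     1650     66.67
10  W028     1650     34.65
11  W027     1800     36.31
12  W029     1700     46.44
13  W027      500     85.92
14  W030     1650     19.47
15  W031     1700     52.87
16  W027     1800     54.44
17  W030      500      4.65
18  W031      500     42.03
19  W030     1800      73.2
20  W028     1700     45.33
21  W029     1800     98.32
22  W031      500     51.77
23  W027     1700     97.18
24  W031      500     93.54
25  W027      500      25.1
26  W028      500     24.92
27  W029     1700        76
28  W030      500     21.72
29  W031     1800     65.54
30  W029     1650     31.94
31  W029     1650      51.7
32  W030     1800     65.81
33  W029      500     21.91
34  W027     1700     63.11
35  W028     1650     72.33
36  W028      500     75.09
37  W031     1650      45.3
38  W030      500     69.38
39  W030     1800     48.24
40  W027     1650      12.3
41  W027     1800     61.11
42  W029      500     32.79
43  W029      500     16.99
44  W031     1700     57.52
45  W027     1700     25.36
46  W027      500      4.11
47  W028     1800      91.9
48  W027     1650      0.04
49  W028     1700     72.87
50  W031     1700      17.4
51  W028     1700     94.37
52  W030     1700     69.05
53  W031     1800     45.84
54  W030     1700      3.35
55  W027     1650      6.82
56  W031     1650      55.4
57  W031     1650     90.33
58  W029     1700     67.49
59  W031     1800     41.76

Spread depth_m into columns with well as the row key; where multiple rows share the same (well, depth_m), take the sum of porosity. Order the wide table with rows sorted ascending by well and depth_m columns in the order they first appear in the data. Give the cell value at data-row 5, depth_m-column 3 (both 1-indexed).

127.79

With rows sorted ascending by well, row 5 is well=W031. depth_m columns in first-appearance order: 1800, 1650, 1700, 500; column 3 is 1700.
Long rows with well=W031, depth_m=1700: 52.87 + 57.52 + 17.4 = 127.79.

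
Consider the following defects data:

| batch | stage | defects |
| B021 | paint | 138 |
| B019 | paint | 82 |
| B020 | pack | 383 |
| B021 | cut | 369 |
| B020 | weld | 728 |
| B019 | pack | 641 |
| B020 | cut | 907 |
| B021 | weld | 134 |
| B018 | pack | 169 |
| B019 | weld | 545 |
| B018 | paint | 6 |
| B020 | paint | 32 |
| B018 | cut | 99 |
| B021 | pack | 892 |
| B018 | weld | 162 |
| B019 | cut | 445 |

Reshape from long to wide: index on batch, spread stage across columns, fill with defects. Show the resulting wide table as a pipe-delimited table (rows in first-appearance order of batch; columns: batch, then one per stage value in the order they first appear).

| batch | paint | pack | cut | weld |
| B021 | 138 | 892 | 369 | 134 |
| B019 | 82 | 641 | 445 | 545 |
| B020 | 32 | 383 | 907 | 728 |
| B018 | 6 | 169 | 99 | 162 |

Columns: batch plus the 4 distinct stage values (paint, pack, cut, weld).
For example, row B021 column paint takes defects=138 from the long row (B021, paint).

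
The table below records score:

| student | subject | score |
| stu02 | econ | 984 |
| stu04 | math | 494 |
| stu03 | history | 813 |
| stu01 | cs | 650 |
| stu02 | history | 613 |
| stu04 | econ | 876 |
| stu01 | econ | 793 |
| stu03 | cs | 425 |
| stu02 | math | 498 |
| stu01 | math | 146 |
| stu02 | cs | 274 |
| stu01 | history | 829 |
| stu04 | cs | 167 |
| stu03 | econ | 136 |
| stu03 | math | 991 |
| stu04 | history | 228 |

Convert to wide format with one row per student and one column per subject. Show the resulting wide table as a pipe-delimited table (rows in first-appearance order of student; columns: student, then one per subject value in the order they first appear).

| student | econ | math | history | cs |
| stu02 | 984 | 498 | 613 | 274 |
| stu04 | 876 | 494 | 228 | 167 |
| stu03 | 136 | 991 | 813 | 425 |
| stu01 | 793 | 146 | 829 | 650 |

Columns: student plus the 4 distinct subject values (econ, math, history, cs).
For example, row stu02 column econ takes score=984 from the long row (stu02, econ).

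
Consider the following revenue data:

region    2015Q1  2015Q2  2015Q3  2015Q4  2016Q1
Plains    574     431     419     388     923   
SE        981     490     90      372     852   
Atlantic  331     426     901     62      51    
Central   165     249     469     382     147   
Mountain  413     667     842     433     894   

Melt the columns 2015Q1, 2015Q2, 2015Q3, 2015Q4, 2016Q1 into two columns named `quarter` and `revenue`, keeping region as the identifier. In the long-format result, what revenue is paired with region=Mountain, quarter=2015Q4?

Unpivoting turns each (region, wide-column) pair into one long row.
The wide cell at row Mountain, column 2015Q4 holds 433, so the long row (Mountain, 2015Q4) has revenue=433.

433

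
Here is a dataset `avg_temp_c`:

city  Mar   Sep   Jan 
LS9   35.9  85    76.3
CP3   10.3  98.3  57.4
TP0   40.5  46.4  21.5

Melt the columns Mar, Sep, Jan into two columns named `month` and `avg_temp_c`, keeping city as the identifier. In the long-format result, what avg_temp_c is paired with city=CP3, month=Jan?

57.4

Unpivoting turns each (city, wide-column) pair into one long row.
The wide cell at row CP3, column Jan holds 57.4, so the long row (CP3, Jan) has avg_temp_c=57.4.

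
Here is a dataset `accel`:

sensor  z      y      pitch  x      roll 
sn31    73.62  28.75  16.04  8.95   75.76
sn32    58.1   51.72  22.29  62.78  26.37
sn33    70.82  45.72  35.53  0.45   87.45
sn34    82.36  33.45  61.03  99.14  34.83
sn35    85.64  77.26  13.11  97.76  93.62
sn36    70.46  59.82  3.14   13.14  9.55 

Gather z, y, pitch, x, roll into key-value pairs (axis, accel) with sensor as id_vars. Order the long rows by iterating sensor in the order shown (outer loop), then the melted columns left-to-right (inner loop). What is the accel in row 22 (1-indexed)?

77.26

30 rows total (6 × 5). Row 22: index ⌊(22-1)/5⌋ = 4 into sensor → sn35; (22-1) mod 5 = 1 into the melted columns → y.
So row 22 is (sn35, y, 77.26); accel = 77.26.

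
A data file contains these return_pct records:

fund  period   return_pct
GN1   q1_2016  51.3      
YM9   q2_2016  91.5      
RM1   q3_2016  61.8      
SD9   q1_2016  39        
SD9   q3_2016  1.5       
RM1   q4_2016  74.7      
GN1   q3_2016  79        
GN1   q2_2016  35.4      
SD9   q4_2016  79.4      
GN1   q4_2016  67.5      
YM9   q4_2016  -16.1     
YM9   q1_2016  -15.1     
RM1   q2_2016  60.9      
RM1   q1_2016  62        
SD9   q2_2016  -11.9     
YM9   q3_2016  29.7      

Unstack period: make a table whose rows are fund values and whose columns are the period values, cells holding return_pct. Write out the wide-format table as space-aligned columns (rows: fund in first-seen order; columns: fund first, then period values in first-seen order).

fund  q1_2016  q2_2016  q3_2016  q4_2016
GN1   51.3     35.4     79       67.5   
YM9   -15.1    91.5     29.7     -16.1  
RM1   62       60.9     61.8     74.7   
SD9   39       -11.9    1.5      79.4   

Columns: fund plus the 4 distinct period values (q1_2016, q2_2016, q3_2016, q4_2016).
For example, row GN1 column q1_2016 takes return_pct=51.3 from the long row (GN1, q1_2016).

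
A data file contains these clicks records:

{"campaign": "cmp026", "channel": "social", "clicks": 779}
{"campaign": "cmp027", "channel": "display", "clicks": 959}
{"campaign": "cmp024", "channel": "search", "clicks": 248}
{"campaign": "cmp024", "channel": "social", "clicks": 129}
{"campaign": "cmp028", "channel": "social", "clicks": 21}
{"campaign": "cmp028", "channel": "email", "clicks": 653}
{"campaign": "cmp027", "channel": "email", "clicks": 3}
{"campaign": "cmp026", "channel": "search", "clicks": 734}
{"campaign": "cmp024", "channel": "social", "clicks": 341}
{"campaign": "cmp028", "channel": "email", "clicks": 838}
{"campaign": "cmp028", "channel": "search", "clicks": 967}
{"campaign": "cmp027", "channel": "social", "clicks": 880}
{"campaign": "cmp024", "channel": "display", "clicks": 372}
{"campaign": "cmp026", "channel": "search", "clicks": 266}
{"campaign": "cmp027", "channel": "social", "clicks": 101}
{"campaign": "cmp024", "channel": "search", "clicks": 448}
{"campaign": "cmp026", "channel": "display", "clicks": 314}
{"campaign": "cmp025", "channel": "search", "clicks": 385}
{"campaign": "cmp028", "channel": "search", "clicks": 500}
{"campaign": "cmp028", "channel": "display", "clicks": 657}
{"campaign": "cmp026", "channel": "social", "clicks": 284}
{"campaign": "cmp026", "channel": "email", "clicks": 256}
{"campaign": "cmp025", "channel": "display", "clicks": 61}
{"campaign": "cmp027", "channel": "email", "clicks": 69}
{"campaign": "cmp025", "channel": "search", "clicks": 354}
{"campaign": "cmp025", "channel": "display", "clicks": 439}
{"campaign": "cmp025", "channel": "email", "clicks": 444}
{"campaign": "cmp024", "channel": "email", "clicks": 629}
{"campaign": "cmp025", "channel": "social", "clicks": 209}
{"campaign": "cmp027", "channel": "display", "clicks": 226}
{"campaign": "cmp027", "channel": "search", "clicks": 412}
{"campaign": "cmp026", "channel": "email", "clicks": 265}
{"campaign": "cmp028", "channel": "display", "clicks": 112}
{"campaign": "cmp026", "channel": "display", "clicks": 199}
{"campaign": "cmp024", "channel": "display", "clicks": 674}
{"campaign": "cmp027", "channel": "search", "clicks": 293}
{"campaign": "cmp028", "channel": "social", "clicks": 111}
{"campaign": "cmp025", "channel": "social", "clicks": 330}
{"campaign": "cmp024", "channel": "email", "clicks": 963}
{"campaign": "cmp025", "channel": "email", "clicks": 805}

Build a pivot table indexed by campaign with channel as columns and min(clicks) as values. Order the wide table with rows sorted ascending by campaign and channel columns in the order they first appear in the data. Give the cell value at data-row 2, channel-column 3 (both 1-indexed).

With rows sorted ascending by campaign, row 2 is campaign=cmp025. channel columns in first-appearance order: social, display, search, email; column 3 is search.
Long rows with campaign=cmp025, channel=search: min(385, 354) = 354.

354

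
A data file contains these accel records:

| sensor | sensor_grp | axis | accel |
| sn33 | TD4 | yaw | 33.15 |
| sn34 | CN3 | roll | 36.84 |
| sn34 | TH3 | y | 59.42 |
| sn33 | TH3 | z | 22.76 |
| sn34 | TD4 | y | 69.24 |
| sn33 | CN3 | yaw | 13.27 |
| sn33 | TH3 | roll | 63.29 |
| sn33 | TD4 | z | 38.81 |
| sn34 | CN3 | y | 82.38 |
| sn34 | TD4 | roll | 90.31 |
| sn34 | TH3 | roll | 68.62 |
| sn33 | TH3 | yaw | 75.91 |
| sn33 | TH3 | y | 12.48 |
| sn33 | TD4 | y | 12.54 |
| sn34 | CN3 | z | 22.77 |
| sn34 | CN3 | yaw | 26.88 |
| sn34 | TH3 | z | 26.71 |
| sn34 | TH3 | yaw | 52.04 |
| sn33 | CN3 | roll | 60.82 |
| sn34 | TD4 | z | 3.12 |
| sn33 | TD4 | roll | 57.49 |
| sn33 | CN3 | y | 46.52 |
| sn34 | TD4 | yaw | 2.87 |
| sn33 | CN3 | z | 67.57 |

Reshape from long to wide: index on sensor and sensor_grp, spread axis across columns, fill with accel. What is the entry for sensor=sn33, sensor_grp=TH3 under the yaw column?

75.91

Wide layout: rows indexed by sensor and sensor_grp, columns are the 4 distinct axis values (yaw, roll, y, z).
Cell (sensor=sn33, sensor_grp=TH3, axis=yaw) draws from the long row where sensor=sn33, sensor_grp=TH3 and axis=yaw, which has accel=75.91.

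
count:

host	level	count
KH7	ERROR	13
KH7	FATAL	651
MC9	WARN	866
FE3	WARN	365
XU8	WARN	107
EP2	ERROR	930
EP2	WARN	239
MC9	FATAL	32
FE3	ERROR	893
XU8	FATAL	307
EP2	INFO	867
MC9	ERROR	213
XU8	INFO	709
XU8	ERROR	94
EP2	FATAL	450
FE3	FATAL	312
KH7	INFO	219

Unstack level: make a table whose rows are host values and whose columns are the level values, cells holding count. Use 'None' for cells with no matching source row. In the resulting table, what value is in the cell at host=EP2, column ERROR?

The long row with host=EP2, level=ERROR has count=930.

930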